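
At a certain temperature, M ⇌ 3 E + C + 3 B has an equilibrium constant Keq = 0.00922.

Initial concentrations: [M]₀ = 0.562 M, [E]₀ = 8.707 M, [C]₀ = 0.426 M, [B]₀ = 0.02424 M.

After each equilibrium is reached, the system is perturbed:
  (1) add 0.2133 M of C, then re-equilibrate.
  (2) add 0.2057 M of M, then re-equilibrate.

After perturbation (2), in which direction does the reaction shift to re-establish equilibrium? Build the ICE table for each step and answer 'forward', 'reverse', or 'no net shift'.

Direction: forward

Q₀ = 0.007127 vs Keq = 0.00922 ⇒ Q<K, forward
Step 1:
                    M           E           C           B
  Initial       0.562       8.707       0.426     0.02424
  Change  -7.1353e-04    0.002141  7.1353e-04    0.002141
  Equil        0.5613       8.709      0.4267     0.02638
  solve Keq expr → x = 7.1353e-04; check Q = 0.00922
Then add 0.2133 M of C.
Step 2:
                    M           E           C           B
  Initial      0.5613       8.709        0.64     0.02638
  Change     0.001099   -0.003297   -0.001099   -0.003297
  Equil        0.5624       8.706      0.6389     0.02308
  solve Keq expr → x = -0.001099; check Q = 0.00922
Then add 0.2057 M of M.
Step 3:
                    M           E           C           B
  Initial      0.7681       8.706      0.6389     0.02308
  Change  -8.3325e-04      0.0025  8.3325e-04      0.0025
  Equil        0.7673       8.708      0.6397     0.02558
  solve Keq expr → x = 8.3325e-04; check Q = 0.00922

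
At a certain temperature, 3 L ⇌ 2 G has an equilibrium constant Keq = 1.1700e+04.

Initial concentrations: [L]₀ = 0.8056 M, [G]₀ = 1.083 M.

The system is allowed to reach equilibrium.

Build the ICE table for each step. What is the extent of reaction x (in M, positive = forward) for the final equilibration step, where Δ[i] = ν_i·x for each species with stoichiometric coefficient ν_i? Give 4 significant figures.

Q₀ = 2.243 vs Keq = 1.1700e+04 ⇒ Q<K, forward
Step 1:
                    L           G
  I            0.8056       1.083
  C           -0.7458      0.4972
  E           0.05976        1.58
  solve Keq expr → x = 0.2486; check Q = 1.1700e+04

x = 0.2486 M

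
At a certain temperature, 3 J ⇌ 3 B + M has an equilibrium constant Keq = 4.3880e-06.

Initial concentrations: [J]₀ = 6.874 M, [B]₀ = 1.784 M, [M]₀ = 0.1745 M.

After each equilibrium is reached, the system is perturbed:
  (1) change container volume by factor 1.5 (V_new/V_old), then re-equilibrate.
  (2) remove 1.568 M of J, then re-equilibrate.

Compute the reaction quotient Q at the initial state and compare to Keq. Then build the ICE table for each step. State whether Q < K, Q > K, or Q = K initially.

Q₀ = 0.00305; Q > K (proceeds reverse)

Q₀ = 0.00305 vs Keq = 4.3880e-06 ⇒ Q>K, reverse
Step 1:
                   J          B          M
  init         6.874      1.784     0.1745
  Δ           0.5209    -0.5209    -0.1736
  eq           7.395      1.263 8.8044e-04
  solve Keq expr → x = -0.1736; check Q = 4.3880e-06
Then change container volume by factor 1.5 (V_new/V_old).
Step 2:
                   J          B          M
  init          4.93     0.8421 5.8696e-04
  Δ       -8.7087e-04 8.7087e-04 2.9029e-04
  eq           4.929      0.843 8.7725e-04
  solve Keq expr → x = 2.9029e-04; check Q = 4.3880e-06
Then remove 1.568 M of J.
Step 3:
                   J          B          M
  init         3.361      0.843 8.7725e-04
  Δ         0.001791  -0.001791 -5.9689e-04
  eq           3.363     0.8412 2.8036e-04
  solve Keq expr → x = -5.9689e-04; check Q = 4.3880e-06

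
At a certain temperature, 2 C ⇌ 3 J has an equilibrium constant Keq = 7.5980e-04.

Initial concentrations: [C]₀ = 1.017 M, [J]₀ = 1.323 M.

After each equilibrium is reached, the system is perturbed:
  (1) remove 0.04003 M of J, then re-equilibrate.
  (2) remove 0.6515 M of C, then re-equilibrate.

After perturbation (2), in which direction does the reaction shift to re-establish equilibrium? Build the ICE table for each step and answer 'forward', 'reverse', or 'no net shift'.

Q₀ = 2.239 vs Keq = 7.5980e-04 ⇒ Q>K, reverse
Step 1:
                   C          J
  init         1.017      1.323
  Δ           0.7917     -1.188
  eq           1.809     0.1355
  solve Keq expr → x = -0.3958; check Q = 7.5980e-04
Then remove 0.04003 M of J.
Step 2:
                   C          J
  init         1.809    0.09543
  Δ         -0.02582    0.03874
  eq           1.783     0.1342
  solve Keq expr → x = 0.01291; check Q = 7.5980e-04
Then remove 0.6515 M of C.
Step 3:
                   C          J
  init         1.131     0.1342
  Δ          0.02252   -0.03378
  eq           1.154     0.1004
  solve Keq expr → x = -0.01126; check Q = 7.5980e-04

Direction: reverse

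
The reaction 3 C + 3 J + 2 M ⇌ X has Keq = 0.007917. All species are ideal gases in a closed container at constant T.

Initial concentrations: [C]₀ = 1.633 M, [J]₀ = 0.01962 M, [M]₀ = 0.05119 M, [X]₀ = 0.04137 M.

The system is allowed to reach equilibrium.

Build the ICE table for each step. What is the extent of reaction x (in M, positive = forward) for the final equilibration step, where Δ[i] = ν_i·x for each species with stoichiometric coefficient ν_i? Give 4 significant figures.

x = -0.04137 M

Q₀ = 4.8002e+05 vs Keq = 0.007917 ⇒ Q>K, reverse
Step 1:
                  C         J         M         X
  I           1.633   0.01962   0.05119   0.04137
  C          0.1241    0.1241   0.08274  -0.04137
  E           1.757    0.1437    0.1339 2.2870e-06
  solve Keq expr → x = -0.04137; check Q = 0.007917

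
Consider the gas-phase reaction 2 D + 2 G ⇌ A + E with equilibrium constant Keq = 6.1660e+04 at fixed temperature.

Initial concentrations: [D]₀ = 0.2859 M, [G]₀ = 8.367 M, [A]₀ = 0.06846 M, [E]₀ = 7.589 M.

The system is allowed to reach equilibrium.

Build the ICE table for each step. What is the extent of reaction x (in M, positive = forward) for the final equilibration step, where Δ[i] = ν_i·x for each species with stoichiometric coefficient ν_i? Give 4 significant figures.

Q₀ = 0.09079 vs Keq = 6.1660e+04 ⇒ Q<K, forward
Step 1:
                    D           G           A           E
  init         0.2859       8.367     0.06846       7.589
  Δ           -0.2853     -0.2853      0.1426      0.1426
  eq       6.3660e-04       8.082      0.2111       7.732
  solve Keq expr → x = 0.1426; check Q = 6.1660e+04

x = 0.1426 M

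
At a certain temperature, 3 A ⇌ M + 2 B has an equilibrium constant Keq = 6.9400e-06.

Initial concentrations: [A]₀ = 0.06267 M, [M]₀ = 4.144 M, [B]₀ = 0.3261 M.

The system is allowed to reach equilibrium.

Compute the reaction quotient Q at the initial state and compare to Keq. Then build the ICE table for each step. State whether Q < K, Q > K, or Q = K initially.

Q₀ = 1790; Q > K (proceeds reverse)

Q₀ = 1790 vs Keq = 6.9400e-06 ⇒ Q>K, reverse
Step 1:
                   A          M          B
  Initial    0.06267      4.144     0.3261
  Change      0.4883    -0.1628    -0.3256
  Equil        0.551      3.981 5.4002e-04
  solve Keq expr → x = -0.1628; check Q = 6.9400e-06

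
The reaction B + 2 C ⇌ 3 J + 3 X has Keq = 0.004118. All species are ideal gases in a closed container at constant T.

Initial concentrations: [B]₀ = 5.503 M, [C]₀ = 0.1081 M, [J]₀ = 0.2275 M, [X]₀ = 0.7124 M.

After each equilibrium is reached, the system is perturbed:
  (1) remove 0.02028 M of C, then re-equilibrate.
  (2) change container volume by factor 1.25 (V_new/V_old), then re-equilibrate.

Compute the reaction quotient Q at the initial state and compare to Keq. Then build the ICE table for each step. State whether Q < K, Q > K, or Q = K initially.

Q₀ = 0.0662 vs Keq = 0.004118 ⇒ Q>K, reverse
Step 1:
                  B         C         J         X
  I           5.503    0.1081    0.2275    0.7124
  C         0.02974   0.05948  -0.08922  -0.08922
  E           5.533    0.1676    0.1383    0.6232
  solve Keq expr → x = -0.02974; check Q = 0.004118
Then remove 0.02028 M of C.
Step 2:
                  B         C         J         X
  I           5.533    0.1473    0.1383    0.6232
  C        0.002383  0.004766 -0.007149 -0.007149
  E           5.535    0.1521    0.1311     0.616
  solve Keq expr → x = -0.002383; check Q = 0.004118
Then change container volume by factor 1.25 (V_new/V_old).
Step 3:
                  B         C         J         X
  I           4.428    0.1217    0.1049    0.4928
  C       -0.005045  -0.01009   0.01514   0.01514
  E           4.423    0.1116      0.12     0.508
  solve Keq expr → x = 0.005045; check Q = 0.004118

Q₀ = 0.0662; Q > K (proceeds reverse)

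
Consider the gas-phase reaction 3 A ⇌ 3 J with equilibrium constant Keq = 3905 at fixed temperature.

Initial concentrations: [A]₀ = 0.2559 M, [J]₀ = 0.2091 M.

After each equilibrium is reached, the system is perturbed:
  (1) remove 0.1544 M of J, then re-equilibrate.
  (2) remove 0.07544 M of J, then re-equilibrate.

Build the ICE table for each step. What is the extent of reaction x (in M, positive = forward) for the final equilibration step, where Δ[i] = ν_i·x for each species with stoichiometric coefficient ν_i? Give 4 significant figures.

x = 0.001502 M

Q₀ = 0.5456 vs Keq = 3905 ⇒ Q<K, forward
Step 1:
                   A          J
  init        0.2559     0.2091
  Δ          -0.2281     0.2281
  eq         0.02777     0.4372
  solve Keq expr → x = 0.07604; check Q = 3905
Then remove 0.1544 M of J.
Step 2:
                   A          J
  init       0.02777     0.2828
  Δ        -0.009219   0.009219
  eq         0.01855     0.2921
  solve Keq expr → x = 0.003073; check Q = 3905
Then remove 0.07544 M of J.
Step 3:
                   A          J
  init       0.01855     0.2166
  Δ        -0.004505   0.004505
  eq         0.01404     0.2211
  solve Keq expr → x = 0.001502; check Q = 3905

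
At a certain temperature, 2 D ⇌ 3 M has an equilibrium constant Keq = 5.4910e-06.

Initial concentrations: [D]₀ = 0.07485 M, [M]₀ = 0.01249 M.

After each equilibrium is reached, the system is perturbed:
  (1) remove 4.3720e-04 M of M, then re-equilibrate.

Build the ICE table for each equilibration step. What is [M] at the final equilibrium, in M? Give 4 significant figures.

[M]_eq = 0.003294 M

Q₀ = 3.4778e-04 vs Keq = 5.4910e-06 ⇒ Q>K, reverse
Step 1:
                    D           M
  Initial     0.07485     0.01249
  Change     0.006125   -0.009188
  Equil       0.08098    0.003302
  solve Keq expr → x = -0.003063; check Q = 5.4910e-06
Then remove 4.3720e-04 M of M.
Step 2:
                    D           M
  Initial     0.08098    0.002865
  Change  -2.8628e-04  4.2941e-04
  Equil       0.08069    0.003294
  solve Keq expr → x = 1.4314e-04; check Q = 5.4910e-06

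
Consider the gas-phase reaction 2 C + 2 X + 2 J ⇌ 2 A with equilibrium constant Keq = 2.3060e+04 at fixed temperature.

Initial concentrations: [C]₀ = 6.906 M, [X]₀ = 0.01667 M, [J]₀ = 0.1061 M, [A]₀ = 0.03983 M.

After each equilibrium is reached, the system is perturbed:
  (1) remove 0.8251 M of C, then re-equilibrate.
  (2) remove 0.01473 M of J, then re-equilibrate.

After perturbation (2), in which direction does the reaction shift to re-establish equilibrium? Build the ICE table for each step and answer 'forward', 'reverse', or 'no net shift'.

Q₀ = 10.63 vs Keq = 2.3060e+04 ⇒ Q<K, forward
Step 1:
                  C         X         J         A
  I           6.906   0.01667    0.1061   0.03983
  C        -0.01608  -0.01608  -0.01608   0.01608
  E            6.89 5.9356e-04   0.09002   0.05591
  solve Keq expr → x = 0.008038; check Q = 2.3060e+04
Then remove 0.8251 M of C.
Step 2:
                  C         X         J         A
  I           6.065 5.9356e-04   0.09002   0.05591
  C       7.9196e-05 7.9196e-05 7.9196e-05 -7.9196e-05
  E           6.065 6.7275e-04    0.0901   0.05583
  solve Keq expr → x = -3.9598e-05; check Q = 2.3060e+04
Then remove 0.01473 M of J.
Step 3:
                  C         X         J         A
  I           6.065 6.7275e-04   0.07537   0.05583
  C       1.2825e-04 1.2825e-04 1.2825e-04 -1.2825e-04
  E           6.065 8.0100e-04    0.0755    0.0557
  solve Keq expr → x = -6.4124e-05; check Q = 2.3060e+04

Direction: reverse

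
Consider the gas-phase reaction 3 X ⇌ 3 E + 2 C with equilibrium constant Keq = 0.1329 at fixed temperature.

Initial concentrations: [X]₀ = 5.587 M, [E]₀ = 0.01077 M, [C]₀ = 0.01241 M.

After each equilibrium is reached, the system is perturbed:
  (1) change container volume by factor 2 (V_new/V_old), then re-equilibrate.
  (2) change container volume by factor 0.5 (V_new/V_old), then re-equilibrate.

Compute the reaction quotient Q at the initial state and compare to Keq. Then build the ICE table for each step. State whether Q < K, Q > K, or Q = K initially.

Q₀ = 1.1032e-12 vs Keq = 0.1329 ⇒ Q<K, forward
Step 1:
                  X         E         C
  I           5.587   0.01077   0.01241
  C          -1.747     1.747     1.165
  E            3.84     1.758     1.177
  solve Keq expr → x = 0.5823; check Q = 0.1329
Then change container volume by factor 2 (V_new/V_old).
Step 2:
                  X         E         C
  I            1.92    0.8789    0.5885
  C         -0.2052    0.2052    0.1368
  E           1.715     1.084    0.7253
  solve Keq expr → x = 0.06838; check Q = 0.1329
Then change container volume by factor 0.5 (V_new/V_old).
Step 3:
                  X         E         C
  I            3.43     2.168     1.451
  C          0.4103   -0.4103   -0.2735
  E            3.84     1.758     1.177
  solve Keq expr → x = -0.1368; check Q = 0.1329

Q₀ = 1.1032e-12; Q < K (proceeds forward)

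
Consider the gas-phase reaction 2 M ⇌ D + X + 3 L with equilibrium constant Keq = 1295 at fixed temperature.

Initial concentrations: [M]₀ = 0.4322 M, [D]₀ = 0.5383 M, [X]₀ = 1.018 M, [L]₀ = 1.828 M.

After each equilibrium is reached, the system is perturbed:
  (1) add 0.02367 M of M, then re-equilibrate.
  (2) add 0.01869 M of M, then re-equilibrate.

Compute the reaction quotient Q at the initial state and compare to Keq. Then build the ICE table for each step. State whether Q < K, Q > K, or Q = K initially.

Q₀ = 17.92; Q < K (proceeds forward)

Q₀ = 17.92 vs Keq = 1295 ⇒ Q<K, forward
Step 1:
                   M          D          X          L
  Initial     0.4322     0.5383      1.018      1.828
  Change     -0.3409     0.1705     0.1705     0.5114
  Equil      0.09126     0.7088      1.188      2.339
  solve Keq expr → x = 0.1705; check Q = 1295
Then add 0.02367 M of M.
Step 2:
                   M          D          X          L
  Initial     0.1149     0.7088      1.188      2.339
  Change    -0.02075    0.01038    0.01038    0.03113
  Equil      0.09417     0.7191      1.199      2.371
  solve Keq expr → x = 0.01038; check Q = 1295
Then add 0.01869 M of M.
Step 3:
                   M          D          X          L
  Initial     0.1129     0.7191      1.199      2.371
  Change    -0.01635   0.008177   0.008177    0.02453
  Equil      0.09651     0.7273      1.207      2.395
  solve Keq expr → x = 0.008177; check Q = 1295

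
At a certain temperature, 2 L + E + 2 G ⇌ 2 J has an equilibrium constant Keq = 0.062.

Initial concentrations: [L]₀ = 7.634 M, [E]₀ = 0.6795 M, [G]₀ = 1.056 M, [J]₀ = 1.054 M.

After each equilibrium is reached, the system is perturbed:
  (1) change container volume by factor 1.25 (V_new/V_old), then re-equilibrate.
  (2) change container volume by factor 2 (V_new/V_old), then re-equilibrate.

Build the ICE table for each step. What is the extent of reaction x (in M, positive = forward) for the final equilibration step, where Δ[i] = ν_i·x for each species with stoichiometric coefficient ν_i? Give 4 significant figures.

x = -0.08545 M

Q₀ = 0.02516 vs Keq = 0.062 ⇒ Q<K, forward
Step 1:
                    L           E           G           J
  I             7.634      0.6795       1.056       1.054
  C           -0.1846     -0.0923     -0.1846      0.1846
  E             7.449      0.5872      0.8714       1.239
  solve Keq expr → x = 0.0923; check Q = 0.062
Then change container volume by factor 1.25 (V_new/V_old).
Step 2:
                    L           E           G           J
  I              5.96      0.4698      0.6971      0.9909
  C             0.109     0.05448       0.109      -0.109
  E             6.068      0.5242      0.8061      0.8819
  solve Keq expr → x = -0.05448; check Q = 0.062
Then change container volume by factor 2 (V_new/V_old).
Step 3:
                    L           E           G           J
  I             3.034      0.2621       0.403       0.441
  C            0.1709     0.08545      0.1709     -0.1709
  E             3.205      0.3476       0.574        0.27
  solve Keq expr → x = -0.08545; check Q = 0.062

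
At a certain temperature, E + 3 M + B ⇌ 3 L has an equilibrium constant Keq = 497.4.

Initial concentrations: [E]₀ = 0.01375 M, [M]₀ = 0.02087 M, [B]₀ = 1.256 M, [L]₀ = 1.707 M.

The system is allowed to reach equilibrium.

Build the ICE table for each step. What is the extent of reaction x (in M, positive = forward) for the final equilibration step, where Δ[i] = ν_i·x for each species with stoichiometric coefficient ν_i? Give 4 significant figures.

x = -0.1022 M

Q₀ = 3.1684e+07 vs Keq = 497.4 ⇒ Q>K, reverse
Step 1:
                    E           M           B           L
  Initial     0.01375     0.02087       1.256       1.707
  Change       0.1022      0.3065      0.1022     -0.3065
  Equil        0.1159      0.3274       1.358       1.401
  solve Keq expr → x = -0.1022; check Q = 497.4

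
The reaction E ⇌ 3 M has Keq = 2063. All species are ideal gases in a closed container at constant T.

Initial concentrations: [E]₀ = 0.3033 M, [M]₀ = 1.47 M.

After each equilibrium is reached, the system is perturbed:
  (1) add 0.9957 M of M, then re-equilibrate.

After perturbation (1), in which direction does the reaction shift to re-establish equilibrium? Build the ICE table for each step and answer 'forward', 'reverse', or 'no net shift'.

Direction: reverse

Q₀ = 10.47 vs Keq = 2063 ⇒ Q<K, forward
Step 1:
                   E          M
  init        0.3033       1.47
  Δ          -0.2969     0.8908
  eq        0.006378      2.361
  solve Keq expr → x = 0.2969; check Q = 2063
Then add 0.9957 M of M.
Step 2:
                   E          M
  init      0.006378      3.356
  Δ           0.0114   -0.03419
  eq         0.01777      3.322
  solve Keq expr → x = -0.0114; check Q = 2063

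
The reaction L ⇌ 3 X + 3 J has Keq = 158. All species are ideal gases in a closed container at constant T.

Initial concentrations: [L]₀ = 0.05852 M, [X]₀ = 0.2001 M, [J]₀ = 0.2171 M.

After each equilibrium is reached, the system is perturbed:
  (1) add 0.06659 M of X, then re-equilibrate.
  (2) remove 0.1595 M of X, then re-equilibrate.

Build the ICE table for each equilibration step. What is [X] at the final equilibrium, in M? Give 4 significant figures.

[X]_eq = 0.2827 M

Q₀ = 0.001401 vs Keq = 158 ⇒ Q<K, forward
Step 1:
                  L         X         J
  init      0.05852    0.2001    0.2171
  Δ         -0.0585    0.1755    0.1755
  eq      2.0294e-05    0.3756    0.3926
  solve Keq expr → x = 0.0585; check Q = 158
Then add 0.06659 M of X.
Step 2:
                  L         X         J
  init    2.0294e-05    0.4422    0.3926
  Δ       1.2802e-05 -3.8406e-05 -3.8406e-05
  eq      3.3096e-05    0.4422    0.3926
  solve Keq expr → x = -1.2802e-05; check Q = 158
Then remove 0.1595 M of X.
Step 3:
                  L         X         J
  init    3.3096e-05    0.2827    0.3926
  Δ       -2.4438e-05 7.3315e-05 7.3315e-05
  eq      8.6575e-06    0.2827    0.3926
  solve Keq expr → x = 2.4438e-05; check Q = 158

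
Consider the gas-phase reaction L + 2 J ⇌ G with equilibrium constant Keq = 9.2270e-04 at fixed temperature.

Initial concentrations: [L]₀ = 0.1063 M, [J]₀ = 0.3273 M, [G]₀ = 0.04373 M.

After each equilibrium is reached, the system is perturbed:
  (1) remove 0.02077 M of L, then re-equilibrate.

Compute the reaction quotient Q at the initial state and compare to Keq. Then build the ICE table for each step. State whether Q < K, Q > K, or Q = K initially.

Q₀ = 3.84 vs Keq = 9.2270e-04 ⇒ Q>K, reverse
Step 1:
                    L           J           G
  init         0.1063      0.3273     0.04373
  Δ           0.04371     0.08741    -0.04371
  eq             0.15      0.4147  2.3805e-05
  solve Keq expr → x = -0.04371; check Q = 9.2270e-04
Then remove 0.02077 M of L.
Step 2:
                    L           J           G
  init         0.1292      0.4147  2.3805e-05
  Δ        3.2949e-06  6.5897e-06 -3.2949e-06
  eq           0.1292      0.4147  2.0510e-05
  solve Keq expr → x = -3.2949e-06; check Q = 9.2270e-04

Q₀ = 3.84; Q > K (proceeds reverse)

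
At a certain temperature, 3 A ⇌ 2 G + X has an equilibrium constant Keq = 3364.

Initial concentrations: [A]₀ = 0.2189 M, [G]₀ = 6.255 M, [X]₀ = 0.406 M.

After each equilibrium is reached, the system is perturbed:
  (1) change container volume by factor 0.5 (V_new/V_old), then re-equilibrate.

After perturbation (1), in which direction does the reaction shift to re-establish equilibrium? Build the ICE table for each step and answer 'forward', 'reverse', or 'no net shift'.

Q₀ = 1514 vs Keq = 3364 ⇒ Q<K, forward
Step 1:
                   A          G          X
  Initial     0.2189      6.255      0.406
  Change    -0.04836    0.03224    0.01612
  Equil       0.1705      6.287     0.4221
  solve Keq expr → x = 0.01612; check Q = 3364
Then change container volume by factor 0.5 (V_new/V_old).
Step 2:
                   A          G          X
  Initial     0.3411      12.57     0.8442
  Change           0          0          0
  Equil       0.3411      12.57     0.8442
  solve Keq expr → x = 0; check Q = 3364

Direction: no net shift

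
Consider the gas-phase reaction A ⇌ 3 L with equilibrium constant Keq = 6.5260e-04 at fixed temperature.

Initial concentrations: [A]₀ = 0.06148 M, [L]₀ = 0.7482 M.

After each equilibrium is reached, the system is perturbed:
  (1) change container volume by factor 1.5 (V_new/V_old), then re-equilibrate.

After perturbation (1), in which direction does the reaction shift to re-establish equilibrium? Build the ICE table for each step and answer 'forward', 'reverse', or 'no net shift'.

Direction: forward

Q₀ = 6.813 vs Keq = 6.5260e-04 ⇒ Q>K, reverse
Step 1:
                  A         L
  I         0.06148    0.7482
  C          0.2302   -0.6907
  E          0.2917   0.05753
  solve Keq expr → x = -0.2302; check Q = 6.5260e-04
Then change container volume by factor 1.5 (V_new/V_old).
Step 2:
                  A         L
  I          0.1945   0.03835
  C       -0.003856   0.01157
  E          0.1906   0.04992
  solve Keq expr → x = 0.003856; check Q = 6.5260e-04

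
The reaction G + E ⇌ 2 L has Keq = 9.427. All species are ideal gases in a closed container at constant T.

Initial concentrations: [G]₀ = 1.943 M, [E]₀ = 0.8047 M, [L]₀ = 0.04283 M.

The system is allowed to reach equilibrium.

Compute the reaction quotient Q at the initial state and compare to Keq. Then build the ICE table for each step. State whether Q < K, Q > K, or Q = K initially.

Q₀ = 0.001173; Q < K (proceeds forward)

Q₀ = 0.001173 vs Keq = 9.427 ⇒ Q<K, forward
Step 1:
                   G          E          L
  I            1.943     0.8047    0.04283
  C          -0.6543    -0.6543      1.309
  E            1.289     0.1504      1.352
  solve Keq expr → x = 0.6543; check Q = 9.427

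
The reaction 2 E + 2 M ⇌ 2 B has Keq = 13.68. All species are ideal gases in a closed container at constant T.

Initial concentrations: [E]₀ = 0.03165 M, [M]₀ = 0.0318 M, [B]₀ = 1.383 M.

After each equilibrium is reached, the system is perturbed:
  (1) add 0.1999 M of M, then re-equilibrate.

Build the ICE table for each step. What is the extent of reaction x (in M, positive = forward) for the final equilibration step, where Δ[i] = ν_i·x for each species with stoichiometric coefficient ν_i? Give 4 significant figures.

x = 0.03568 M

Q₀ = 1.8882e+06 vs Keq = 13.68 ⇒ Q>K, reverse
Step 1:
                    E           M           B
  init        0.03165      0.0318       1.383
  Δ            0.4662      0.4662     -0.4662
  eq           0.4978       0.498      0.9168
  solve Keq expr → x = -0.2331; check Q = 13.68
Then add 0.1999 M of M.
Step 2:
                    E           M           B
  init         0.4978      0.6979      0.9168
  Δ          -0.07135    -0.07135     0.07135
  eq           0.4265      0.6265      0.9882
  solve Keq expr → x = 0.03568; check Q = 13.68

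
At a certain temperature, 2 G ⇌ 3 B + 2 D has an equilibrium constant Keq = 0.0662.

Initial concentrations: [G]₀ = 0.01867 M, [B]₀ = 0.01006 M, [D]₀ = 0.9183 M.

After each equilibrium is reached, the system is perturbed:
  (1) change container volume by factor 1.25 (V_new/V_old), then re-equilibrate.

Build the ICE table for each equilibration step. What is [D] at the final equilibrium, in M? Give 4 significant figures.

Q₀ = 0.002463 vs Keq = 0.0662 ⇒ Q<K, forward
Step 1:
                   G          B          D
  I          0.01867    0.01006     0.9183
  C        -0.007489    0.01123   0.007489
  E          0.01118    0.02129     0.9258
  solve Keq expr → x = 0.003745; check Q = 0.0662
Then change container volume by factor 1.25 (V_new/V_old).
Step 2:
                   G          B          D
  I         0.008945    0.01704     0.7406
  C        -0.001353    0.00203   0.001353
  E         0.007591    0.01906      0.742
  solve Keq expr → x = 6.7659e-04; check Q = 0.0662

[D]_eq = 0.742 M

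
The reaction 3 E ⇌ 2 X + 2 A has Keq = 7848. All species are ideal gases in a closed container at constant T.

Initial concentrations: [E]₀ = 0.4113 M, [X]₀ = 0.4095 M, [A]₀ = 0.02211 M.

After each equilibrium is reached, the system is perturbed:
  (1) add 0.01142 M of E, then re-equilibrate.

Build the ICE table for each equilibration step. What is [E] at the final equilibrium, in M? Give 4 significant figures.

[E]_eq = 0.01714 M

Q₀ = 0.001178 vs Keq = 7848 ⇒ Q<K, forward
Step 1:
                   E          X          A
  I           0.4113     0.4095    0.02211
  C          -0.3946      0.263      0.263
  E          0.01673     0.6725     0.2852
  solve Keq expr → x = 0.1315; check Q = 7848
Then add 0.01142 M of E.
Step 2:
                   E          X          A
  I          0.02815     0.6725     0.2852
  C         -0.01101    0.00734    0.00734
  E          0.01714     0.6799     0.2925
  solve Keq expr → x = 0.00367; check Q = 7848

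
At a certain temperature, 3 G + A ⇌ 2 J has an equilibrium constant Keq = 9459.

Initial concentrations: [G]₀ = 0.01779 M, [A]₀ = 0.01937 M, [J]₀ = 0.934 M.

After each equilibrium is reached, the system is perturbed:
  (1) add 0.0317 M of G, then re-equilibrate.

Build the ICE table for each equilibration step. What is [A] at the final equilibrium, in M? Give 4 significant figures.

[A]_eq = 0.04401 M

Q₀ = 7.9990e+06 vs Keq = 9459 ⇒ Q>K, reverse
Step 1:
                    G           A           J
  init        0.01779     0.01937       0.934
  Δ           0.09763     0.03254    -0.06509
  eq           0.1154     0.05191      0.8689
  solve Keq expr → x = -0.03254; check Q = 9459
Then add 0.0317 M of G.
Step 2:
                    G           A           J
  init         0.1471     0.05191      0.8689
  Δ           -0.0237   -0.007899      0.0158
  eq           0.1234     0.04401      0.8847
  solve Keq expr → x = 0.007899; check Q = 9459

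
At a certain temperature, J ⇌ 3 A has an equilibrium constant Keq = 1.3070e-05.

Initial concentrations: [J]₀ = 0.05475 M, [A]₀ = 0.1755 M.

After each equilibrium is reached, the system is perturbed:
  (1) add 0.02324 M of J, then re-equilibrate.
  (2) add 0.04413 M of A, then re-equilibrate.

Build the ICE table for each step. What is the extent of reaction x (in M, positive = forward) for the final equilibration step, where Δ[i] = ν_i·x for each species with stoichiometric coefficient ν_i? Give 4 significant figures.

Q₀ = 0.09873 vs Keq = 1.3070e-05 ⇒ Q>K, reverse
Step 1:
                  J         A
  init      0.05475    0.1755
  Δ         0.05474   -0.1642
  eq         0.1095   0.01127
  solve Keq expr → x = -0.05474; check Q = 1.3070e-05
Then add 0.02324 M of J.
Step 2:
                  J         A
  init       0.1327   0.01127
  Δ       -2.4642e-04 7.3927e-04
  eq         0.1325   0.01201
  solve Keq expr → x = 2.4642e-04; check Q = 1.3070e-05
Then add 0.04413 M of A.
Step 3:
                  J         A
  init       0.1325   0.05614
  Δ         0.01457  -0.04371
  eq         0.1471   0.01243
  solve Keq expr → x = -0.01457; check Q = 1.3070e-05

x = -0.01457 M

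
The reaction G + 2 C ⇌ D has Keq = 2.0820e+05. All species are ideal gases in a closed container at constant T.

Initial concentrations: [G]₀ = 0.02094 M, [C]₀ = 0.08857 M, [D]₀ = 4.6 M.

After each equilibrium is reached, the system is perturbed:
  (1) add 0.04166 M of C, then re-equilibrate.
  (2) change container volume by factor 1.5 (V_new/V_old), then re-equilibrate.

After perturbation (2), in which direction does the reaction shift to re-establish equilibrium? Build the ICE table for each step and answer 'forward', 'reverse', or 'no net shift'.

Direction: reverse

Q₀ = 2.8003e+04 vs Keq = 2.0820e+05 ⇒ Q<K, forward
Step 1:
                   G          C          D
  Initial    0.02094    0.08857        4.6
  Change    -0.01464   -0.02927    0.01464
  Equil     0.006304     0.0593      4.615
  solve Keq expr → x = 0.01464; check Q = 2.0820e+05
Then add 0.04166 M of C.
Step 2:
                   G          C          D
  Initial   0.006304      0.101      4.615
  Change   -0.003763  -0.007525   0.003763
  Equil     0.002541    0.09343      4.618
  solve Keq expr → x = 0.003763; check Q = 2.0820e+05
Then change container volume by factor 1.5 (V_new/V_old).
Step 3:
                   G          C          D
  Initial   0.001694    0.06229      3.079
  Change    0.001726   0.003452  -0.001726
  Equil      0.00342    0.06574      3.077
  solve Keq expr → x = -0.001726; check Q = 2.0820e+05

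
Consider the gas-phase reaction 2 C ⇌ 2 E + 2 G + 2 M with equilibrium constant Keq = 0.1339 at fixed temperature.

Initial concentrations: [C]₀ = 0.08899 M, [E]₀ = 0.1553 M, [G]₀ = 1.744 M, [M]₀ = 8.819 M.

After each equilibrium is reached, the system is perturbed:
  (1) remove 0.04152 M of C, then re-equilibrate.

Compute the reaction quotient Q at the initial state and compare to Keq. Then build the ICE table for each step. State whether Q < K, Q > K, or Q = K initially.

Q₀ = 720.4; Q > K (proceeds reverse)

Q₀ = 720.4 vs Keq = 0.1339 ⇒ Q>K, reverse
Step 1:
                   C          E          G          M
  init       0.08899     0.1553      1.744      8.819
  Δ            0.149     -0.149     -0.149     -0.149
  eq           0.238   0.006298      1.595       8.67
  solve Keq expr → x = -0.0745; check Q = 0.1339
Then remove 0.04152 M of C.
Step 2:
                   C          E          G          M
  init        0.1965   0.006298      1.595       8.67
  Δ         0.001066  -0.001066  -0.001066  -0.001066
  eq          0.1975   0.005231      1.594      8.669
  solve Keq expr → x = -5.3316e-04; check Q = 0.1339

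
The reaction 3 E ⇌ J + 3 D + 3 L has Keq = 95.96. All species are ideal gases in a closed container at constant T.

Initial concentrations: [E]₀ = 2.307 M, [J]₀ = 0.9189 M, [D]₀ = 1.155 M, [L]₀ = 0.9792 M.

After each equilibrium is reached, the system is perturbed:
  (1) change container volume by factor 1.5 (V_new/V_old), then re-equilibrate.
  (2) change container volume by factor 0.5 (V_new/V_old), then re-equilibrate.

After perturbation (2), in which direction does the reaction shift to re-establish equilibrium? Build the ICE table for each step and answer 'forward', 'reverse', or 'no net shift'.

Q₀ = 0.1083 vs Keq = 95.96 ⇒ Q<K, forward
Step 1:
                  E         J         D         L
  I           2.307    0.9189     1.155    0.9792
  C          -1.144    0.3812     1.144     1.144
  E           1.163       1.3     2.299     2.123
  solve Keq expr → x = 0.3812; check Q = 95.96
Then change container volume by factor 1.5 (V_new/V_old).
Step 2:
                  E         J         D         L
  I          0.7755    0.8668     1.532     1.415
  C         -0.1878   0.06259    0.1878    0.1878
  E          0.5878    0.9293      1.72     1.603
  solve Keq expr → x = 0.06259; check Q = 95.96
Then change container volume by factor 0.5 (V_new/V_old).
Step 3:
                  E         J         D         L
  I           1.176     1.859      3.44     3.206
  C           0.655   -0.2183    -0.655    -0.655
  E           1.831      1.64     2.785     2.551
  solve Keq expr → x = -0.2183; check Q = 95.96

Direction: reverse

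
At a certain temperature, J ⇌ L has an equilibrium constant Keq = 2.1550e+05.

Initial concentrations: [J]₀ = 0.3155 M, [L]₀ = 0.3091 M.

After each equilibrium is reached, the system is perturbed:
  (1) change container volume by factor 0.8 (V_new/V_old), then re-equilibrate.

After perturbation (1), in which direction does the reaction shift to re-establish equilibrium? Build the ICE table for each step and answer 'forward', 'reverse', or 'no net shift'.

Q₀ = 0.9797 vs Keq = 2.1550e+05 ⇒ Q<K, forward
Step 1:
                  J         L
  Initial    0.3155    0.3091
  Change    -0.3155    0.3155
  Equil   2.8984e-06    0.6246
  solve Keq expr → x = 0.3155; check Q = 2.1550e+05
Then change container volume by factor 0.8 (V_new/V_old).
Step 2:
                  J         L
  Initial 3.6230e-06    0.7807
  Change          0         0
  Equil   3.6230e-06    0.7807
  solve Keq expr → x = 0; check Q = 2.1550e+05

Direction: no net shift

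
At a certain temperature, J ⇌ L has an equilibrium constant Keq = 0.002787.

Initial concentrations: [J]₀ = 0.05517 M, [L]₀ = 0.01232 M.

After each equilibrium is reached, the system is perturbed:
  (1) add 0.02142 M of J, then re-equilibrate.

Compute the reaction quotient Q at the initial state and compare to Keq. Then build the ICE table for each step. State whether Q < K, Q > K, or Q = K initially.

Q₀ = 0.2233 vs Keq = 0.002787 ⇒ Q>K, reverse
Step 1:
                   J          L
  I          0.05517    0.01232
  C          0.01213   -0.01213
  E           0.0673 1.8757e-04
  solve Keq expr → x = -0.01213; check Q = 0.002787
Then add 0.02142 M of J.
Step 2:
                   J          L
  I          0.08872 1.8757e-04
  C       -5.9532e-05 5.9532e-05
  E          0.08866 2.4710e-04
  solve Keq expr → x = 5.9532e-05; check Q = 0.002787

Q₀ = 0.2233; Q > K (proceeds reverse)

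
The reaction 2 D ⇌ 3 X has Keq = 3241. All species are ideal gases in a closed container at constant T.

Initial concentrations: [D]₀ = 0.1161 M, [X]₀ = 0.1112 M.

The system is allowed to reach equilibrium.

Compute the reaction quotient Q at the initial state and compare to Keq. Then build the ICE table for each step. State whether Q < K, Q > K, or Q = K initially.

Q₀ = 0.102; Q < K (proceeds forward)

Q₀ = 0.102 vs Keq = 3241 ⇒ Q<K, forward
Step 1:
                    D           X
  I            0.1161      0.1112
  C           -0.1135      0.1702
  E          0.002622      0.2814
  solve Keq expr → x = 0.05674; check Q = 3241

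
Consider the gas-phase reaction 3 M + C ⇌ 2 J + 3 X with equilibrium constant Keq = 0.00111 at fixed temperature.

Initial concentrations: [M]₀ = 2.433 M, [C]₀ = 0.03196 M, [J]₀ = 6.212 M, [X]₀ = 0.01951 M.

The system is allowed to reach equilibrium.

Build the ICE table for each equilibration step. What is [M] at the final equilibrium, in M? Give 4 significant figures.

[M]_eq = 2.429 M

Q₀ = 6.2259e-04 vs Keq = 0.00111 ⇒ Q<K, forward
Step 1:
                    M           C           J           X
  init          2.433     0.03196       6.212     0.01951
  Δ         -0.003789   -0.001263    0.002526    0.003789
  eq            2.429      0.0307       6.215      0.0233
  solve Keq expr → x = 0.001263; check Q = 0.00111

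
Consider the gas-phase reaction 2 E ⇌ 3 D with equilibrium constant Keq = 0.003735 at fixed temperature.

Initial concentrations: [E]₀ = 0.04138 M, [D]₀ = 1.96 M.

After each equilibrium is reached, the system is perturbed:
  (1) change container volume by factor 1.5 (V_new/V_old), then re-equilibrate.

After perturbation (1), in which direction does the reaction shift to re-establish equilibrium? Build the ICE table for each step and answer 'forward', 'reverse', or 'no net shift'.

Direction: forward

Q₀ = 4397 vs Keq = 0.003735 ⇒ Q>K, reverse
Step 1:
                  E         D
  I         0.04138      1.96
  C           1.188    -1.782
  E           1.229    0.1781
  solve Keq expr → x = -0.594; check Q = 0.003735
Then change container volume by factor 1.5 (V_new/V_old).
Step 2:
                  E         D
  I          0.8196    0.1187
  C        -0.01066     0.016
  E          0.8089    0.1347
  solve Keq expr → x = 0.005332; check Q = 0.003735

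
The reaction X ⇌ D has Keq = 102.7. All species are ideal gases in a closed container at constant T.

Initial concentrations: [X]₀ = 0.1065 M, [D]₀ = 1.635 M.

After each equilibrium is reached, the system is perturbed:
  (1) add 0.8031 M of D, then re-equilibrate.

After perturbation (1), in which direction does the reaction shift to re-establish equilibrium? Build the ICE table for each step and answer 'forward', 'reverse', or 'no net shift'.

Direction: reverse

Q₀ = 15.35 vs Keq = 102.7 ⇒ Q<K, forward
Step 1:
                  X         D
  Initial    0.1065     1.635
  Change   -0.08971   0.08971
  Equil     0.01679     1.725
  solve Keq expr → x = 0.08971; check Q = 102.7
Then add 0.8031 M of D.
Step 2:
                  X         D
  Initial   0.01679     2.528
  Change   0.007744 -0.007744
  Equil     0.02454      2.52
  solve Keq expr → x = -0.007744; check Q = 102.7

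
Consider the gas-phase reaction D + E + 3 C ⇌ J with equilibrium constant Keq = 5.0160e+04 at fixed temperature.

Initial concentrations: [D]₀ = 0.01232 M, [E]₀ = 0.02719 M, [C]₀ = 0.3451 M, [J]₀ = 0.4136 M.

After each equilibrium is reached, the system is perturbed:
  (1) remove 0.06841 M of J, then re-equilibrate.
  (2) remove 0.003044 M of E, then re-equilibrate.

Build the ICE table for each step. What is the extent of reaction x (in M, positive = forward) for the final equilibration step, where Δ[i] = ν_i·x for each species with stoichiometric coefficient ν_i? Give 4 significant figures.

x = -7.2275e-04 M

Q₀ = 3.0042e+04 vs Keq = 5.0160e+04 ⇒ Q<K, forward
Step 1:
                    D           E           C           J
  Initial     0.01232     0.02719      0.3451      0.4136
  Change    -0.003168   -0.003168   -0.009505    0.003168
  Equil      0.009152     0.02402      0.3356      0.4168
  solve Keq expr → x = 0.003168; check Q = 5.0160e+04
Then remove 0.06841 M of J.
Step 2:
                    D           E           C           J
  Initial    0.009152     0.02402      0.3356      0.3484
  Change  -9.5531e-04 -9.5531e-04   -0.002866  9.5531e-04
  Equil      0.008196     0.02307      0.3327      0.3493
  solve Keq expr → x = 9.5531e-04; check Q = 5.0160e+04
Then remove 0.003044 M of E.
Step 3:
                    D           E           C           J
  Initial    0.008196     0.02002      0.3327      0.3493
  Change   7.2275e-04  7.2275e-04    0.002168 -7.2275e-04
  Equil      0.008919     0.02074      0.3349      0.3486
  solve Keq expr → x = -7.2275e-04; check Q = 5.0160e+04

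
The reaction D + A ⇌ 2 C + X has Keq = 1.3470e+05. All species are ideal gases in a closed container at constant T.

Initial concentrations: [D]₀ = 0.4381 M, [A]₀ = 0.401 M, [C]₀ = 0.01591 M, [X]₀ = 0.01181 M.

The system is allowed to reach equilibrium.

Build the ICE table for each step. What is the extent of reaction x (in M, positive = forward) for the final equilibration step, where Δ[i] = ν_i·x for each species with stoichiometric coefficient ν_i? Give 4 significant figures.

x = 0.4009 M

Q₀ = 1.7017e-05 vs Keq = 1.3470e+05 ⇒ Q<K, forward
Step 1:
                    D           A           C           X
  Initial      0.4381       0.401     0.01591     0.01181
  Change      -0.4009     -0.4009      0.8019      0.4009
  Equil       0.03716  5.5157e-05      0.8178      0.4128
  solve Keq expr → x = 0.4009; check Q = 1.3470e+05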